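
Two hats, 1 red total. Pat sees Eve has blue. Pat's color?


Total red = 1, Eve = blue
Red accounted for: 0
Remaining for Pat: 1
Pat's hat is red.

red


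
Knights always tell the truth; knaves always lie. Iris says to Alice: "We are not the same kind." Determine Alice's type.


Iris says: "We are not the same kind."
Case 1: Iris is a Knight (truth-teller)
  Statement is true → they ARE different → Alice is a Knave
Case 2: Iris is a Knave (liar)
  Statement is false → they are NOT different → Alice is a Knave
In both cases, Alice is a Knave.

Knave


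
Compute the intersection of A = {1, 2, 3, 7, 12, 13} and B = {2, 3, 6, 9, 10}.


A = {1, 2, 3, 7, 12, 13}
B = {2, 3, 6, 9, 10}
Operation: intersection
Elements in both: 2, 3

{2, 3}


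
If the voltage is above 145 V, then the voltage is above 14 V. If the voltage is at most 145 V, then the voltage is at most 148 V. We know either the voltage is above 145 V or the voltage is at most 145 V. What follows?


Constructive dilemma: (P → Q) ∧ (R → S), P ∨ R ⊢ Q ∨ S
Premise 1: the voltage is above 145 V → the voltage is above 14 V
Premise 2: the voltage is at most 145 V → the voltage is at most 148 V
Premise 3: the voltage is above 145 V ∨ the voltage is at most 145 V
Case 1: Assuming the voltage is above 145 V, then by Premise 1, the voltage is above 14 V.
Case 2: Assuming the voltage is at most 145 V, then by Premise 2, the voltage is at most 148 V.
Since one of the voltage is above 145 V or the voltage is at most 145 V must hold, we get the voltage is above 14 V or the voltage is at most 148 V.

The voltage is above 14 V or the voltage is at most 148 V.


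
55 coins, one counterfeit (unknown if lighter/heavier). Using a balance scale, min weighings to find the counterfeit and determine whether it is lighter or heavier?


Let n = 55. 110 possibilities (n coins × lighter/heavier); each weighing has 3 outcomes.
Bound for k weighings: say the first weighing puts j coins on each pan. If it tips, the 2j weighed coins remain suspects (each with a known direction) and k-1 weighings give 3^(k-1) outcomes; 3^(k-1) is odd, so 2j ≤ 3^(k-1) - 1. If it balances, the n - 2j unweighed coins remain with direction unknown: 2(n - 2j) ≤ 3^(k-1) - 1 by the same parity argument. Adding, n ≤ (3^(k-1) - 1) + (3^(k-1) - 1)/2 = (3^k - 3)/2, and the classical three-group strategy achieves this (3 coins in 2 weighings, 12 in 3, 39 in 4, 120 in 5).
So we need the smallest k with (3^k - 3)/2 ≥ 55.
k = 4: (3^4 - 3)/2 = 39 < 55 ✗
k = 5: (3^5 - 3)/2 = 120 ≥ 55 ✓

5


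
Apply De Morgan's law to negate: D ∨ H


De Morgan's law: ¬(P ∨ Q) ≡ ¬P ∧ ¬Q
¬(D ∨ H) = ¬D ∧ ¬H

¬D ∧ ¬H


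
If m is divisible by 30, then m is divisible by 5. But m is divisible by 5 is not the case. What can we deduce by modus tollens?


Modus tollens: P → Q, ¬Q ⊢ ¬P
P: m is divisible by 30
Q: m is divisible by 5
We have P → Q and Q is false.
By modus tollens, P must be false.

It is not the case that m is divisible by 30


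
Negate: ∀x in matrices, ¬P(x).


Original: ∀x ¬P(x)
Rule: ¬∀→∃, ¬∃→∀, negate predicate.
Negation: ∃x P(x)

∃x P(x)


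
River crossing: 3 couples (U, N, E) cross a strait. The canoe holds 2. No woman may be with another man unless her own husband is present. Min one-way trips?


Label couples U, N, E (H = husband, W = wife).
Counting alone: 6 people, the canoe carries 2 and someone must bring it back, so each round trip nets at most +1 on the far side until the last crossing → at least 9 trips. The jealousy constraint makes 9 impossible; the shortest valid schedule has 11:
1. WU+WN →  (far: WU,WN; near: HU,HN,HE,WE)
2. WU ←       (far: WN; near: HU,HN,HE,WU,WE)
3. WU+WE →  (far: WU,WN,WE; near: HU,HN,HE)
4. WU ←       (far: WN,WE; near: HU,HN,HE,WU)
5. HN+HE →  (far: HN,WN,HE,WE; near: HU,WU)
6. HN+WN ←  (far: HE,WE; near: HU,WU,HN,WN)
7. HU+HN →  (far: HU,HN,HE,WE; near: WU,WN)
8. WE ←       (far: HU,HN,HE; near: WU,WN,WE)
9. WU+WN →  (far: HU,WU,HN,WN,HE; near: WE)
10. HE ←      (far: HU,WU,HN,WN; near: HE,WE)
11. HE+WE → (far: all six; near: empty)
In every state each wife is either with her husband or with no other man.
Minimum trips = 11

11


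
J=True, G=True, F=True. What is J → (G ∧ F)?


J = True, G = True, F = True
Expression: J → (G ∧ F)
Step 1: G ∧ F = True AND True = True
Step 2: J → (True) = True → True = True

True


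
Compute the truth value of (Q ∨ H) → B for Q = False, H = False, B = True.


Q = False, H = False, B = True
Step 1: Q ∨ H = False OR False = False
Step 2: (False) → B: false only when antecedent=True and B=False.
Result: True

True


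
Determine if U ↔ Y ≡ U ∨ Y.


Expression 1: U ↔ Y
Expression 2: U ∨ Y
Truth table (U Y | Expr1 Expr2):
  T T |   T     T
  T F |   F     T   ← differ
  F T |   F     T   ← differ
  F F |   T     F   ← differ
Counterexample: U=T, Y=F gives Expr1 = F but Expr2 = T, so the expressions are NOT logically equivalent.

No


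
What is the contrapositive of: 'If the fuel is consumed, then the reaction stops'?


Original: If the fuel is consumed, then the reaction stops
Contrapositive: If ¬Q, then ¬P
Negate Q: not (the reaction stops)
Negate P: not (the fuel is consumed)

If not (the reaction stops), then not (the fuel is consumed).


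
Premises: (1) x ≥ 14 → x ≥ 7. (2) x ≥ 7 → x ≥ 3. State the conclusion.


Hypothetical syllogism: P → Q, Q → R ⊢ P → R
Premise 1: x ≥ 14 → x ≥ 7
Premise 2: x ≥ 7 → x ≥ 3
Chain the implications: the middle term (x ≥ 7) links the two.
Conclusion: If x ≥ 14, then x ≥ 3.

If x ≥ 14, then x ≥ 3.


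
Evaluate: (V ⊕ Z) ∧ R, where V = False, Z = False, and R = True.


V = False, Z = False, R = True
Step 1: V ⊕ Z = False XOR False = False
Step 2: False ∧ R = False AND True = False
XOR true when exactly one of V,Z is true; then AND with R.

False


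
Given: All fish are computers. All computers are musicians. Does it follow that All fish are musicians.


Premise 1: All fish are computers.
Premise 2: All computers are musicians.
Conclusion: All fish are musicians.
Barbara syllogism (AAA-1): All A are B, All B are C → All A are C.
Middle term (computers) distributed in premise 2.

Valid


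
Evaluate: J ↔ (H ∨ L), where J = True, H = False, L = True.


J = True, H = False, L = True
Step 1: H ∨ L = False OR True = True
Step 2: J ↔ (True): true when both sides have same truth value.
Result: True ↔ True = True

True


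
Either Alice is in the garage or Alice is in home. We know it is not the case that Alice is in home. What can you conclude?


Disjunctive syllogism: P ∨ Q, ¬P ⊢ Q
Disjunction: Alice is in the garage ∨ Alice is in home
We know it is not the case that Alice is in home.
By disjunctive syllogism, the other disjunct must be true.

Alice is in the garage


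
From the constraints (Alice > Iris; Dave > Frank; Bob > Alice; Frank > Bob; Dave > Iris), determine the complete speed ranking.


Constraints: Alice > Iris; Dave > Frank; Bob > Alice; Frank > Bob; Dave > Iris
Method: at each step, the next-highest is the one remaining person who never appears on the smaller side of a constraint between remaining people.
  Step 1: remaining {Alice, Bob, Frank, Iris, Dave}; on the smaller side: {Alice, Bob, Frank, Iris} → Dave is next (Dave > Frank; Dave > Iris).
  Step 2: remaining {Alice, Bob, Frank, Iris}; on the smaller side: {Alice, Bob, Iris} → Frank is next (Frank > Bob).
  Step 3: remaining {Alice, Bob, Iris}; on the smaller side: {Alice, Iris} → Bob is next (Bob > Alice).
  Step 4: remaining {Alice, Iris}; on the smaller side: {Iris} → Alice is next (Alice > Iris).
  Step 5: only Iris remains → lowest.
Final ranking (highest to lowest):

Dave > Frank > Bob > Alice > Iris


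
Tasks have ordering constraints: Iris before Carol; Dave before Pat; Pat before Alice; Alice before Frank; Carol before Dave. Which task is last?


Constraints: Iris before Carol; Dave before Pat; Pat before Alice; Alice before Frank; Carol before Dave
The last task can have nothing scheduled after it, so it must never appear on the left of a 'before'.
Tasks appearing before some other task: Iris, Dave, Pat, Alice, Carol.
The only task not in that list is Frank → it is last.

Frank


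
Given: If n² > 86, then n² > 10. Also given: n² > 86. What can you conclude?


Modus ponens: P → Q, P ⊢ Q
P: n² > 86
Q: n² > 10
We have P → Q and P is true.
By modus ponens, Q must be true.

n² > 10


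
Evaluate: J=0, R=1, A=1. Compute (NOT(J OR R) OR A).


J OR R = 1
NOT(1) = 0
0 OR 1 = 1

1


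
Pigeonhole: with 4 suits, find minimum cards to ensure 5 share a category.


Pigeonhole: to guarantee k in one of n categories, need (k-1)×n + 1.
k = 5, n = 4
Minimum = (5-1) × 4 + 1 = 4 × 4 + 1

17


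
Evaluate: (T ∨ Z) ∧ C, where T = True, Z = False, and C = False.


T = True, Z = False, C = False
Step 1: T ∨ Z = True OR False = True
Step 2: True ∧ C = True AND False = False
OR is true when at least one operand is true; AND requires both.

False


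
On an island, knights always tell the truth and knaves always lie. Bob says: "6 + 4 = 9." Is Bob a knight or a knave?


Statement: "6 + 4 = 9."
Actual: 6 + 4 = 10
Claimed: 9
Statement is FALSE → Bob lies → Knave

Knave


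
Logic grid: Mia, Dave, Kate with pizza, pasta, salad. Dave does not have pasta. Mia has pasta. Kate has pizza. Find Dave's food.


From clues:
  Kate → pizza
  Mia → pasta
By elimination, Dave gets the remaining.

salad


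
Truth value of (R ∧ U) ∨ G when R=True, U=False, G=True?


R = True, U = False, G = True
Expression: (R ∧ U) ∨ G
Step 1: R ∧ U = True AND False = False
Step 2: (False) ∨ G = False OR True = True

True


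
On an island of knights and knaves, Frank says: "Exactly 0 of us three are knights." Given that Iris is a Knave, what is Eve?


Frank claims exactly 0 knights among Frank, Iris, Eve.
Given: Iris is a Knave.

Case 1: Frank is a Knight (tells truth)
  Then exactly 0 of the three are knights.
  Counting Frank, Iris: 1 knight(s) so far. Need -1 more → impossible.
Case 2: Frank is a Knave (lies)
  Then the count is NOT 0.
  If Eve = Knave, count = 0 = 0 → claim would be true, contradicts lie.
  If Eve = Knight, count = 1 ≠ 0 → lie confirmed ✓

Eve is a Knight.

Knight


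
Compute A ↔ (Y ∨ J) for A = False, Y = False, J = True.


A = False, Y = False, J = True
Step 1: Y ∨ J = False OR True = True
Step 2: A ↔ (True): true when both sides have same truth value.
Result: False ↔ True = False

False


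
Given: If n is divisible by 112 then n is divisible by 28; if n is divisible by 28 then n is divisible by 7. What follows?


Hypothetical syllogism: P → Q, Q → R ⊢ P → R
Premise 1: n is divisible by 112 → n is divisible by 28
Premise 2: n is divisible by 28 → n is divisible by 7
Chain the implications: the middle term (n is divisible by 28) links the two.
Conclusion: If n is divisible by 112, then n is divisible by 7.

If n is divisible by 112, then n is divisible by 7.


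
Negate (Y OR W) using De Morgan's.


De Morgan's law: ¬(P ∨ Q) ≡ ¬P ∧ ¬Q
¬(Y ∨ W) = ¬Y ∧ ¬W

¬Y ∧ ¬W


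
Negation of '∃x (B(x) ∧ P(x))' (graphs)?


Original: ∃x (B(x) ∧ P(x))
Rule: ¬∀→∃, ¬∃→∀, negate predicate.
Negation: ∀x (¬B(x) ∨ ¬P(x))

∀x (¬B(x) ∨ ¬P(x))


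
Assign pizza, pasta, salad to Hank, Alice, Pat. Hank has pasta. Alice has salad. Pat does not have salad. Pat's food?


From clues:
  Alice → salad
  Hank → pasta
By elimination, Pat gets the remaining.

pizza


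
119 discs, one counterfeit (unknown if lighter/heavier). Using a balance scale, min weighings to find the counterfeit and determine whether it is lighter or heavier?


Let n = 119. 238 possibilities (n discs × lighter/heavier); each weighing has 3 outcomes.
Bound for k weighings: say the first weighing puts j discs on each pan. If it tips, the 2j weighed discs remain suspects (each with a known direction) and k-1 weighings give 3^(k-1) outcomes; 3^(k-1) is odd, so 2j ≤ 3^(k-1) - 1. If it balances, the n - 2j unweighed discs remain with direction unknown: 2(n - 2j) ≤ 3^(k-1) - 1 by the same parity argument. Adding, n ≤ (3^(k-1) - 1) + (3^(k-1) - 1)/2 = (3^k - 3)/2, and the classical three-group strategy achieves this (3 discs in 2 weighings, 12 in 3, 39 in 4, 120 in 5).
So we need the smallest k with (3^k - 3)/2 ≥ 119.
k = 4: (3^4 - 3)/2 = 39 < 119 ✗
k = 5: (3^5 - 3)/2 = 120 ≥ 119 ✓

5


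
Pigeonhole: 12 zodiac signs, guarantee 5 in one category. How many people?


Pigeonhole: to guarantee k in one of n categories, need (k-1)×n + 1.
k = 5, n = 12
Minimum = (5-1) × 12 + 1 = 4 × 12 + 1

49


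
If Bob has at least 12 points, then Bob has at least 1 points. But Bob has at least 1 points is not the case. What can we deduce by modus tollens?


Modus tollens: P → Q, ¬Q ⊢ ¬P
P: Bob has at least 12 points
Q: Bob has at least 1 points
We have P → Q and Q is false.
By modus tollens, P must be false.

It is not the case that Bob has at least 12 points


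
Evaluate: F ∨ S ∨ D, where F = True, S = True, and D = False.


F = True, S = True, D = False
Step 1: F ∨ S = True OR True = True
Step 2: True ∨ D = True OR False = True
OR is true when at least one operand is true.

True


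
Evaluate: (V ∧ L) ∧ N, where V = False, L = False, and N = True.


V = False, L = False, N = True
Step 1: V ∧ L = False AND False = False
Step 2: False ∧ N = False AND True = False
AND is true only when ALL operands are true.

False


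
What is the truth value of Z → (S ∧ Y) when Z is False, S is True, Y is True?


Z = False, S = True, Y = True
Step 1: S ∧ Y = True AND True = True
Step 2: Z → (True): false only when Z=True and consequent=False.
Result: True

True


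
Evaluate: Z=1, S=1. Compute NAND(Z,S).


Z AND S = 1
NOT(1) = 0

0


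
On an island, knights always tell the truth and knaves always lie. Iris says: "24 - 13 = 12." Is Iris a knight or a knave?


Statement: "24 - 13 = 12."
Actual: 24 - 13 = 11
Claimed: 12
Statement is FALSE → Iris lies → Knave

Knave


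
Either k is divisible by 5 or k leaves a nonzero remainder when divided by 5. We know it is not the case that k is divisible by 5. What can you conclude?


Disjunctive syllogism: P ∨ Q, ¬P ⊢ Q
Disjunction: k is divisible by 5 ∨ k leaves a nonzero remainder when divided by 5
We know it is not the case that k is divisible by 5.
By disjunctive syllogism, the other disjunct must be true.

k leaves a nonzero remainder when divided by 5


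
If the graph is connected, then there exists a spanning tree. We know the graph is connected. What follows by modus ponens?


Modus ponens: P → Q, P ⊢ Q
P: the graph is connected
Q: there exists a spanning tree
We have P → Q and P is true.
By modus ponens, Q must be true.

There exists a spanning tree


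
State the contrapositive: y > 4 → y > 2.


Original: If y > 4, then y > 2
Contrapositive: If ¬Q, then ¬P
Negate Q: not (y > 2)
Negate P: not (y > 4)

If not (y > 2), then not (y > 4).


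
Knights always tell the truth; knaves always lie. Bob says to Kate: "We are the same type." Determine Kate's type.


Bob says: "We are the same type."
Case 1: Bob is a Knight (truth-teller)
  Statement is true → they ARE the same → Kate is also a Knight
Case 2: Bob is a Knave (liar)
  Statement is false → they are NOT the same → Kate is a Knight
In both cases, Kate is a Knight.

Knight


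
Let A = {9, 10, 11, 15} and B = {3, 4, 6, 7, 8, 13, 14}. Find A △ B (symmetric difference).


A = {9, 10, 11, 15}
B = {3, 4, 6, 7, 8, 13, 14}
Operation: symmetric difference
In A only: [9, 10, 11, 15], in B only: [3, 4, 6, 7, 8, 13, 14]

{3, 4, 6, 7, 8, 9, 10, 11, 13, 14, 15}


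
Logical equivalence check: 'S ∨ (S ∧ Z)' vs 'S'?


Expression 1: S ∨ (S ∧ Z)
Expression 2: S
Truth table (S Z | Expr1 Expr2):
  T T |   T     T
  T F |   T     T
  F T |   F     F
  F F |   F     F
All 4 rows agree, so the expressions are logically equivalent.

Yes


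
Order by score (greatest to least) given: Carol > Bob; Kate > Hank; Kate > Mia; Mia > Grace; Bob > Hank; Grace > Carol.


Constraints: Carol > Bob; Kate > Hank; Kate > Mia; Mia > Grace; Bob > Hank; Grace > Carol
Method: at each step, the next-highest is the one remaining person who never appears on the smaller side of a constraint between remaining people.
  Step 1: remaining {Mia, Hank, Bob, Grace, Carol, Kate}; on the smaller side: {Mia, Hank, Bob, Grace, Carol} → Kate is next (Kate > Hank; Kate > Mia).
  Step 2: remaining {Mia, Hank, Bob, Grace, Carol}; on the smaller side: {Hank, Bob, Grace, Carol} → Mia is next (Mia > Grace).
  Step 3: remaining {Hank, Bob, Grace, Carol}; on the smaller side: {Hank, Bob, Carol} → Grace is next (Grace > Carol).
  Step 4: remaining {Hank, Bob, Carol}; on the smaller side: {Hank, Bob} → Carol is next (Carol > Bob).
  Step 5: remaining {Hank, Bob}; on the smaller side: {Hank} → Bob is next (Bob > Hank).
  Step 6: only Hank remains → lowest.
Final ranking (highest to lowest):

Kate > Mia > Grace > Carol > Bob > Hank


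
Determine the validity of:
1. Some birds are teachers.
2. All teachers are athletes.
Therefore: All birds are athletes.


Premise 1: Some birds are teachers.
Premise 2: All teachers are athletes.
Conclusion: All birds are athletes.
Fallacy: illicit minor. The minor term (birds) is distributed in the conclusion ('All birds ...') but undistributed in its premise ('Some birds are teachers' doesn't cover all birds).
Only 'Some birds are athletes' follows, not 'All'.

Invalid


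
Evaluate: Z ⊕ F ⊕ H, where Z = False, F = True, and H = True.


Z = False, F = True, H = True
Step 1: Z ⊕ F = False XOR True = True
Step 2: True ⊕ H = True XOR True = False
XOR is true when an odd number of operands are true.

False


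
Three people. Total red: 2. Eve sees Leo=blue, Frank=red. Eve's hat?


Total red = 2, seen red = 1
Own red = 2 - 1 = 1
Eve's hat is red.

red


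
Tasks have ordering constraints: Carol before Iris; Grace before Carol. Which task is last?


Constraints: Carol before Iris; Grace before Carol
The last task can have nothing scheduled after it, so it must never appear on the left of a 'before'.
Tasks appearing before some other task: Carol, Grace.
The only task not in that list is Iris → it is last.

Iris


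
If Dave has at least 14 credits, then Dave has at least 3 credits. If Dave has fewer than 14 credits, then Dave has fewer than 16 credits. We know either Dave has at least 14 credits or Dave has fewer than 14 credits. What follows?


Constructive dilemma: (P → Q) ∧ (R → S), P ∨ R ⊢ Q ∨ S
Premise 1: Dave has at least 14 credits → Dave has at least 3 credits
Premise 2: Dave has fewer than 14 credits → Dave has fewer than 16 credits
Premise 3: Dave has at least 14 credits ∨ Dave has fewer than 14 credits
Case 1: Assuming Dave has at least 14 credits, then by Premise 1, Dave has at least 3 credits.
Case 2: Assuming Dave has fewer than 14 credits, then by Premise 2, Dave has fewer than 16 credits.
Since one of Dave has at least 14 credits or Dave has fewer than 14 credits must hold, we get Dave has at least 3 credits or Dave has fewer than 16 credits.

Dave has at least 3 credits or Dave has fewer than 16 credits.


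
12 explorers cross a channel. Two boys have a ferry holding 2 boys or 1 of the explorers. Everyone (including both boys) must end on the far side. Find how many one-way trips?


Per crossing of one of the explorers: boys→, one←, one of the explorers→, one← = 4 trips
12 × 4 = 48, + 1 final boys→ = 49
Minimum trips = 49

49


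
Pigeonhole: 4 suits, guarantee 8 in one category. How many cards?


Pigeonhole: to guarantee k in one of n categories, need (k-1)×n + 1.
k = 8, n = 4
Minimum = (8-1) × 4 + 1 = 7 × 4 + 1

29


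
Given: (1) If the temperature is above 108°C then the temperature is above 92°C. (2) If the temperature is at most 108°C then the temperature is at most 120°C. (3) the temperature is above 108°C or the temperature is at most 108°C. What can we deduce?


Constructive dilemma: (P → Q) ∧ (R → S), P ∨ R ⊢ Q ∨ S
Premise 1: the temperature is above 108°C → the temperature is above 92°C
Premise 2: the temperature is at most 108°C → the temperature is at most 120°C
Premise 3: the temperature is above 108°C ∨ the temperature is at most 108°C
Case 1: Assuming the temperature is above 108°C, then by Premise 1, the temperature is above 92°C.
Case 2: Assuming the temperature is at most 108°C, then by Premise 2, the temperature is at most 120°C.
Since one of the temperature is above 108°C or the temperature is at most 108°C must hold, we get the temperature is above 92°C or the temperature is at most 120°C.

The temperature is above 92°C or the temperature is at most 120°C.


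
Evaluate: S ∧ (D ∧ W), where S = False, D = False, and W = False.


S = False, D = False, W = False
Step 1: D ∧ W = False AND False = False
Step 2: S ∧ False = False AND False = False
AND is true only when ALL operands are true.

False


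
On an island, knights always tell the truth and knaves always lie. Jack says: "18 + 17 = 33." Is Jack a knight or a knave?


Statement: "18 + 17 = 33."
Actual: 18 + 17 = 35
Claimed: 33
Statement is FALSE → Jack lies → Knave

Knave


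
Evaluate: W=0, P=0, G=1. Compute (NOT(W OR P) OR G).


W OR P = 0
NOT(0) = 1
1 OR 1 = 1

1


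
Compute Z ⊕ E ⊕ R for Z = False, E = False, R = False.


Z = False, E = False, R = False
Step 1: Z ⊕ E = False XOR False = False
Step 2: False ⊕ R = False XOR False = False
XOR is true when an odd number of operands are true.

False


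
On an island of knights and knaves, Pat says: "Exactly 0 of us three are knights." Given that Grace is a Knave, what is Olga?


Pat claims exactly 0 knights among Pat, Grace, Olga.
Given: Grace is a Knave.

Case 1: Pat is a Knight (tells truth)
  Then exactly 0 of the three are knights.
  Counting Pat, Grace: 1 knight(s) so far. Need -1 more → impossible.
Case 2: Pat is a Knave (lies)
  Then the count is NOT 0.
  If Olga = Knave, count = 0 = 0 → claim would be true, contradicts lie.
  If Olga = Knight, count = 1 ≠ 0 → lie confirmed ✓

Olga is a Knight.

Knight


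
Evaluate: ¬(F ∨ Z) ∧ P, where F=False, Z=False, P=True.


F = False, Z = False, P = True
Expression: ¬(F ∨ Z) ∧ P
Step 1: F ∨ Z = False OR False = False
Step 2: ¬(F ∨ Z) = NOT False = True
Step 3: (True) ∧ P = True AND True = True

True


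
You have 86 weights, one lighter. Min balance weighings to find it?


Each weighing has 3 outcomes (left heavy / balance / right heavy), so k weighings distinguish at most 3^k cases; splitting into three near-equal groups achieves this.
Need 3^k ≥ 86: 3^4 = 81 < 86 ≤ 3^5 = 243
k = ⌈log₃(86)⌉ = 5

5


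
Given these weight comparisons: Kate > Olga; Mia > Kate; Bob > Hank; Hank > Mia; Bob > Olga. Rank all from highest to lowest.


Constraints: Kate > Olga; Mia > Kate; Bob > Hank; Hank > Mia; Bob > Olga
Method: at each step, the next-highest is the one remaining person who never appears on the smaller side of a constraint between remaining people.
  Step 1: remaining {Mia, Kate, Bob, Olga, Hank}; on the smaller side: {Mia, Kate, Olga, Hank} → Bob is next (Bob > Hank; Bob > Olga).
  Step 2: remaining {Mia, Kate, Olga, Hank}; on the smaller side: {Mia, Kate, Olga} → Hank is next (Hank > Mia).
  Step 3: remaining {Mia, Kate, Olga}; on the smaller side: {Kate, Olga} → Mia is next (Mia > Kate).
  Step 4: remaining {Kate, Olga}; on the smaller side: {Olga} → Kate is next (Kate > Olga).
  Step 5: only Olga remains → lowest.
Final ranking (highest to lowest):

Bob > Hank > Mia > Kate > Olga


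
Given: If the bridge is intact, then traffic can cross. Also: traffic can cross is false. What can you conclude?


Modus tollens: P → Q, ¬Q ⊢ ¬P
P: the bridge is intact
Q: traffic can cross
We have P → Q and Q is false.
By modus tollens, P must be false.

It is not the case that the bridge is intact


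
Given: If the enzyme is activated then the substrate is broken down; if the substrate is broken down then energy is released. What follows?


Hypothetical syllogism: P → Q, Q → R ⊢ P → R
Premise 1: the enzyme is activated → the substrate is broken down
Premise 2: the substrate is broken down → energy is released
Chain the implications: the middle term (the substrate is broken down) links the two.
Conclusion: If the enzyme is activated, then energy is released.

If the enzyme is activated, then energy is released.


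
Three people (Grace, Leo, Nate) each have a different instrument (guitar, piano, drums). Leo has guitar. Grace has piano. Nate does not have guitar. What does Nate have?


From clues:
  Grace → piano
  Leo → guitar
By elimination, Nate gets the remaining.

drums


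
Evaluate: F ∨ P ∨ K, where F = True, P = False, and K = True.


F = True, P = False, K = True
Step 1: F ∨ P = True OR False = True
Step 2: True ∨ K = True OR True = True
OR is true when at least one operand is true.

True


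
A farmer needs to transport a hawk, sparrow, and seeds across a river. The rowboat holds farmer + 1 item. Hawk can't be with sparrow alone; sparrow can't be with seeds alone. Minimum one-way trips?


1. farmer+sparrow → 2. farmer ← 3. farmer+hawk → 4. farmer+sparrow ← 5. farmer+seeds → 6. farmer ← 7. farmer+sparrow →
Minimum trips = 7

7


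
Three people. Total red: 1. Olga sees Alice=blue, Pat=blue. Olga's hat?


Total red = 1, seen red = 0
Own red = 1 - 0 = 1
Olga's hat is red.

red


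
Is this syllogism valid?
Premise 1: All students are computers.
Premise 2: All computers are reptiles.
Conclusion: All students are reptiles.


Premise 1: All students are computers.
Premise 2: All computers are reptiles.
Conclusion: All students are reptiles.
Barbara syllogism (AAA-1): All A are B, All B are C → All A are C.
Middle term (computers) distributed in premise 2.

Valid


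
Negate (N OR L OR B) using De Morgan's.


De Morgan's law: ¬(P ∨ Q ∨ R) ≡ ¬P ∧ ¬Q ∧ ¬R
¬(N ∨ L ∨ B) = ¬N ∧ ¬L ∧ ¬B

¬N ∧ ¬L ∧ ¬B


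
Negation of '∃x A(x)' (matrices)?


Original: ∃x A(x)
Rule: ¬∀→∃, ¬∃→∀, negate predicate.
Negation: ∀x ¬A(x)

∀x ¬A(x)


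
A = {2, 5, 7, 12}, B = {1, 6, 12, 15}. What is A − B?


A = {2, 5, 7, 12}
B = {1, 6, 12, 15}
Operation: difference A − B
In A but not B: 2, 5, 7

{2, 5, 7}


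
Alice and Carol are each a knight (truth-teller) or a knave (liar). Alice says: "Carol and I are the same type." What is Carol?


Alice says: "Carol and I are the same type."
Case 1: Alice is a Knight (truth-teller)
  Statement is true → they ARE the same → Carol is also a Knight
Case 2: Alice is a Knave (liar)
  Statement is false → they are NOT the same → Carol is a Knight
In both cases, Carol is a Knight.

Knight


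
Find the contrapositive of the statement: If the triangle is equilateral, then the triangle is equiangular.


Original: If the triangle is equilateral, then the triangle is equiangular
Contrapositive: If ¬Q, then ¬P
Negate Q: not (the triangle is equiangular)
Negate P: not (the triangle is equilateral)

If not (the triangle is equiangular), then not (the triangle is equilateral).


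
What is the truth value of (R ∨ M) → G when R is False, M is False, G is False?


R = False, M = False, G = False
Step 1: R ∨ M = False OR False = False
Step 2: (False) → G: false only when antecedent=True and G=False.
Result: True

True


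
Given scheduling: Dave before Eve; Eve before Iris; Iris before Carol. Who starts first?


Constraints: Dave before Eve; Eve before Iris; Iris before Carol
The first task can have nothing scheduled before it, so it must never appear on the right of a 'before'.
Tasks appearing after some 'before': Eve, Iris, Carol.
The only task not in that list is Dave → it is first.

Dave


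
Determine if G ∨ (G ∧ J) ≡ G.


Expression 1: G ∨ (G ∧ J)
Expression 2: G
Truth table (G J | Expr1 Expr2):
  T T |   T     T
  T F |   T     T
  F T |   F     F
  F F |   F     F
All 4 rows agree, so the expressions are logically equivalent.

Yes


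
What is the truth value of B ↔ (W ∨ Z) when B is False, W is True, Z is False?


B = False, W = True, Z = False
Step 1: W ∨ Z = True OR False = True
Step 2: B ↔ (True): true when both sides have same truth value.
Result: False ↔ True = False

False


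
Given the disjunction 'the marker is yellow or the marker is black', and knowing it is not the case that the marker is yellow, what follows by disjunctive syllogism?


Disjunctive syllogism: P ∨ Q, ¬P ⊢ Q
Disjunction: the marker is yellow ∨ the marker is black
We know it is not the case that the marker is yellow.
By disjunctive syllogism, the other disjunct must be true.

The marker is black


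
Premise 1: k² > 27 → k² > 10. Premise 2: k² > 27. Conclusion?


Modus ponens: P → Q, P ⊢ Q
P: k² > 27
Q: k² > 10
We have P → Q and P is true.
By modus ponens, Q must be true.

k² > 10


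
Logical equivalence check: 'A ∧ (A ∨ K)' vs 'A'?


Expression 1: A ∧ (A ∨ K)
Expression 2: A
Truth table (A K | Expr1 Expr2):
  T T |   T     T
  T F |   T     T
  F T |   F     F
  F F |   F     F
All 4 rows agree, so the expressions are logically equivalent.

Yes


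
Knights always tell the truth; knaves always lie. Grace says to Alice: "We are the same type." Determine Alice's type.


Grace says: "We are the same type."
Case 1: Grace is a Knight (truth-teller)
  Statement is true → they ARE the same → Alice is also a Knight
Case 2: Grace is a Knave (liar)
  Statement is false → they are NOT the same → Alice is a Knight
In both cases, Alice is a Knight.

Knight


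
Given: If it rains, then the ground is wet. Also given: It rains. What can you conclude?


Modus ponens: P → Q, P ⊢ Q
P: it rains
Q: the ground is wet
We have P → Q and P is true.
By modus ponens, Q must be true.

The ground is wet


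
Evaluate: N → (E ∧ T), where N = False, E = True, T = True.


N = False, E = True, T = True
Step 1: E ∧ T = True AND True = True
Step 2: N → (True): false only when N=True and consequent=False.
Result: True

True


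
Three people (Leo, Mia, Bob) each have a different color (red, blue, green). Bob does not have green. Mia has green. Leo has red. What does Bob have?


From clues:
  Mia → green
  Leo → red
By elimination, Bob gets the remaining.

blue


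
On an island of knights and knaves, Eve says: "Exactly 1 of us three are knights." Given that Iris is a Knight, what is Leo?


Eve claims exactly 1 knights among Eve, Iris, Leo.
Given: Iris is a Knight.

Case 1: Eve is a Knight (tells truth)
  Then exactly 1 of the three are knights.
  Counting Eve, Iris: 2 knight(s) so far. Need -1 more → impossible.
Case 2: Eve is a Knave (lies)
  Then the count is NOT 1.
  If Leo = Knave, count = 1 = 1 → claim would be true, contradicts lie.
  If Leo = Knight, count = 2 ≠ 1 → lie confirmed ✓

Leo is a Knight.

Knight


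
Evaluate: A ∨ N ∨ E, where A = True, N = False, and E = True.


A = True, N = False, E = True
Step 1: A ∨ N = True OR False = True
Step 2: True ∨ E = True OR True = True
OR is true when at least one operand is true.

True


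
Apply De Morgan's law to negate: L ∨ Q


De Morgan's law: ¬(P ∨ Q) ≡ ¬P ∧ ¬Q
¬(L ∨ Q) = ¬L ∧ ¬Q

¬L ∧ ¬Q


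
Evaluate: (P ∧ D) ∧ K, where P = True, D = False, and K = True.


P = True, D = False, K = True
Step 1: P ∧ D = True AND False = False
Step 2: False ∧ K = False AND True = False
AND is true only when ALL operands are true.

False


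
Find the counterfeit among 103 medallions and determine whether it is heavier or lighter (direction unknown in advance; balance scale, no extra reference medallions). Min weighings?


Let n = 103. 206 possibilities (n medallions × lighter/heavier); each weighing has 3 outcomes.
Bound for k weighings: say the first weighing puts j medallions on each pan. If it tips, the 2j weighed medallions remain suspects (each with a known direction) and k-1 weighings give 3^(k-1) outcomes; 3^(k-1) is odd, so 2j ≤ 3^(k-1) - 1. If it balances, the n - 2j unweighed medallions remain with direction unknown: 2(n - 2j) ≤ 3^(k-1) - 1 by the same parity argument. Adding, n ≤ (3^(k-1) - 1) + (3^(k-1) - 1)/2 = (3^k - 3)/2, and the classical three-group strategy achieves this (3 medallions in 2 weighings, 12 in 3, 39 in 4, 120 in 5).
So we need the smallest k with (3^k - 3)/2 ≥ 103.
k = 4: (3^4 - 3)/2 = 39 < 103 ✗
k = 5: (3^5 - 3)/2 = 120 ≥ 103 ✓

5


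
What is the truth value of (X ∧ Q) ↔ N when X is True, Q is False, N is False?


X = True, Q = False, N = False
Step 1: X ∧ Q = True AND False = False
Step 2: (False) ↔ N: true when both sides have same truth value.
Result: False ↔ False = True

True


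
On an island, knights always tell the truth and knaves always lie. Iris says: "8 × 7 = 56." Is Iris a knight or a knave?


Statement: "8 × 7 = 56."
Actual: 8 × 7 = 56
Claimed: 56
Statement is TRUE → Iris tells the truth → Knight

Knight


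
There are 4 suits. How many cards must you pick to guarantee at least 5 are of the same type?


Pigeonhole: to guarantee k in one of n categories, need (k-1)×n + 1.
k = 5, n = 4
Minimum = (5-1) × 4 + 1 = 4 × 4 + 1

17


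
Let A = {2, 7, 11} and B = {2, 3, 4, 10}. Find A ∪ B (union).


A = {2, 7, 11}
B = {2, 3, 4, 10}
Operation: union
All elements combined: 2, 3, 4, 7, 10, 11

{2, 3, 4, 7, 10, 11}


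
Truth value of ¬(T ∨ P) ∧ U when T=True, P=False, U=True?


T = True, P = False, U = True
Expression: ¬(T ∨ P) ∧ U
Step 1: T ∨ P = True OR False = True
Step 2: ¬(T ∨ P) = NOT True = False
Step 3: (False) ∧ U = False AND True = False

False


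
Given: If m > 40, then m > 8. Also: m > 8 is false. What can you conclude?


Modus tollens: P → Q, ¬Q ⊢ ¬P
P: m > 40
Q: m > 8
We have P → Q and Q is false.
By modus tollens, P must be false.

It is not the case that m > 40


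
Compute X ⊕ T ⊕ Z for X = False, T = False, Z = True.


X = False, T = False, Z = True
Step 1: X ⊕ T = False XOR False = False
Step 2: False ⊕ Z = False XOR True = True
XOR is true when an odd number of operands are true.

True


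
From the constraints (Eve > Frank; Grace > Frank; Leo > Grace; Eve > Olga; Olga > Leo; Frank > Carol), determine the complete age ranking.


Constraints: Eve > Frank; Grace > Frank; Leo > Grace; Eve > Olga; Olga > Leo; Frank > Carol
Method: at each step, the next-highest is the one remaining person who never appears on the smaller side of a constraint between remaining people.
  Step 1: remaining {Leo, Frank, Olga, Carol, Grace, Eve}; on the smaller side: {Leo, Frank, Olga, Carol, Grace} → Eve is next (Eve > Frank; Eve > Olga).
  Step 2: remaining {Leo, Frank, Olga, Carol, Grace}; on the smaller side: {Leo, Frank, Carol, Grace} → Olga is next (Olga > Leo).
  Step 3: remaining {Leo, Frank, Carol, Grace}; on the smaller side: {Frank, Carol, Grace} → Leo is next (Leo > Grace).
  Step 4: remaining {Frank, Carol, Grace}; on the smaller side: {Frank, Carol} → Grace is next (Grace > Frank).
  Step 5: remaining {Frank, Carol}; on the smaller side: {Carol} → Frank is next (Frank > Carol).
  Step 6: only Carol remains → lowest.
Final ranking (highest to lowest):

Eve > Olga > Leo > Grace > Frank > Carol


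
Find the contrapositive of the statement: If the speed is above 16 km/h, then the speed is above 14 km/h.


Original: If the speed is above 16 km/h, then the speed is above 14 km/h
Contrapositive: If ¬Q, then ¬P
Negate Q: not (the speed is above 14 km/h)
Negate P: not (the speed is above 16 km/h)

If not (the speed is above 14 km/h), then not (the speed is above 16 km/h).


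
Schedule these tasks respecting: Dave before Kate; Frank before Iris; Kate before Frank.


Constraints: Dave before Kate; Frank before Iris; Kate before Frank
Method: repeatedly schedule the remaining task that has no remaining task required before it.
  Step 1: remaining {Kate, Iris, Dave, Frank}; every task except Dave still has a predecessor pending → schedule Dave.
  Step 2: remaining {Kate, Iris, Frank}; every task except Kate still has a predecessor pending → schedule Kate.
  Step 3: remaining {Iris, Frank}; every task except Frank still has a predecessor pending → schedule Frank.
  Step 4: only Iris remains → schedule Iris.
Resulting order:

Dave → Kate → Frank → Iris


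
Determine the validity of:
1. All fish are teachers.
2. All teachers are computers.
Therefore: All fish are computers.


Premise 1: All fish are teachers.
Premise 2: All teachers are computers.
Conclusion: All fish are computers.
Barbara syllogism (AAA-1): All A are B, All B are C → All A are C.
Middle term (teachers) distributed in premise 2.

Valid


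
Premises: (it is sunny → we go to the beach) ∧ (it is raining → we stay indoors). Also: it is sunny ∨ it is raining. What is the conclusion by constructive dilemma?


Constructive dilemma: (P → Q) ∧ (R → S), P ∨ R ⊢ Q ∨ S
Premise 1: it is sunny → we go to the beach
Premise 2: it is raining → we stay indoors
Premise 3: it is sunny ∨ it is raining
Case 1: Assuming it is sunny, then by Premise 1, we go to the beach.
Case 2: Assuming it is raining, then by Premise 2, we stay indoors.
Since one of it is sunny or it is raining must hold, we get we go to the beach or we stay indoors.

We go to the beach or we stay indoors.


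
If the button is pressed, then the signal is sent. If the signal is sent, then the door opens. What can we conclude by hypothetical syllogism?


Hypothetical syllogism: P → Q, Q → R ⊢ P → R
Premise 1: the button is pressed → the signal is sent
Premise 2: the signal is sent → the door opens
Chain the implications: the middle term (the signal is sent) links the two.
Conclusion: If the button is pressed, then the door opens.

If the button is pressed, then the door opens.


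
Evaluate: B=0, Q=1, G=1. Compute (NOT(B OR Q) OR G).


B OR Q = 1
NOT(1) = 0
0 OR 1 = 1

1


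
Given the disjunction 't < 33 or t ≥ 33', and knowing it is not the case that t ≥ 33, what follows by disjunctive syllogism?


Disjunctive syllogism: P ∨ Q, ¬P ⊢ Q
Disjunction: t < 33 ∨ t ≥ 33
We know it is not the case that t ≥ 33.
By disjunctive syllogism, the other disjunct must be true.

t < 33


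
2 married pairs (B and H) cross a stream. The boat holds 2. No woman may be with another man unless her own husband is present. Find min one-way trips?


Label couples B and H.
1. WB+WH → (far: WB,WH; near: HB,HH)
2. WB ←   (far: WH; near: HB,HH,WB)
3. HB+HH → (far: HB,HH,WH; near: WB)
4. HB ←   (far: HH,WH; near: HB,WB)  — HB returns, since WB is alone on near bank
5. HB+WB → (far: all four; near: empty)
Every state respects the constraint.
Minimum trips = 5

5


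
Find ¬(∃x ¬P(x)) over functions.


Original: ∃x ¬P(x)
Rule: ¬∀→∃, ¬∃→∀, negate predicate.
Negation: ∀x P(x)

∀x P(x)


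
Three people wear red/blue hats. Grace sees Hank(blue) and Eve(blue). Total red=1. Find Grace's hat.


Total red = 1, seen red = 0
Own red = 1 - 0 = 1
Grace's hat is red.

red


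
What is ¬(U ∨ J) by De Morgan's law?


De Morgan's law: ¬(P ∨ Q) ≡ ¬P ∧ ¬Q
¬(U ∨ J) = ¬U ∧ ¬J

¬U ∧ ¬J


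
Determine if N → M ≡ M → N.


Expression 1: N → M
Expression 2: M → N
Truth table (N M | Expr1 Expr2):
  T T |   T     T
  T F |   F     T   ← differ
  F T |   T     F   ← differ
  F F |   T     T
Counterexample: N=T, M=F gives Expr1 = F but Expr2 = T, so the expressions are NOT logically equivalent.

No
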